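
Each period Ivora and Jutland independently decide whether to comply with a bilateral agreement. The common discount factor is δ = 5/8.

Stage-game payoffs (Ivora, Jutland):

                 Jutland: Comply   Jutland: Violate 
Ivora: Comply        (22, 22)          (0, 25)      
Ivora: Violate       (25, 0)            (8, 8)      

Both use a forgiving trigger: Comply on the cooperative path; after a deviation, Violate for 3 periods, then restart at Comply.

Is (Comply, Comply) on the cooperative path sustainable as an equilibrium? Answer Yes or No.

Yes

Comparing payoff streams over the 4 periods until play realigns: cooperate → 22(1+δ+…+δ^3); deviate → 25 + 8(δ+…+δ^3).
Cooperation is sustained iff (22−8)(δ+…+δ^3) ≥ 25−22.
δ+…+δ^3 = 5/8·(1−(5/8)^3)/(1−5/8) = 1.2598, and (25−22)/(22−8) = 0.2143.
1.2598 ≥ 0.2143, so cooperation is sustainable.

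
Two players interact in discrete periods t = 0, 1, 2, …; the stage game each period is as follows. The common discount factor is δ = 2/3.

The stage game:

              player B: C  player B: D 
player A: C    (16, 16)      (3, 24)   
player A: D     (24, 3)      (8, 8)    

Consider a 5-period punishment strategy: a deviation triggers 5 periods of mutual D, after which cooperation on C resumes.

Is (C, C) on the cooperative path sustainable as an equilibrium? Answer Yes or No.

Yes

IC: δ+…+δ^5 ≥ (24−16)/(16−8) = 1.
At δ = 2/3: partial sum = 1.7366 ≥ 1.0000. Cooperation sustainable.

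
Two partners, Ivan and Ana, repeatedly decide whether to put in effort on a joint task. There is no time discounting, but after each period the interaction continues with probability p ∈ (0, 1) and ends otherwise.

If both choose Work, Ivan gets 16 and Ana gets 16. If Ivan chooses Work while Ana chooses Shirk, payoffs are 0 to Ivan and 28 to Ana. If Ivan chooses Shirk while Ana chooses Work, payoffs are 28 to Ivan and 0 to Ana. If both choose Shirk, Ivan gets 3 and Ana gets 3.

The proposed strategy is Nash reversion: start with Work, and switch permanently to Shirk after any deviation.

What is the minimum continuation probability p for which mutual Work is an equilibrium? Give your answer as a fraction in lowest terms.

12/25

With no time discounting, the continuation probability p plays the role of the discount factor.
Grim-trigger IC: 16/(1−p) ≥ 28 + 3p/(1−p) ⇒ p ≥ (28−16)/(28−3) = 12/25.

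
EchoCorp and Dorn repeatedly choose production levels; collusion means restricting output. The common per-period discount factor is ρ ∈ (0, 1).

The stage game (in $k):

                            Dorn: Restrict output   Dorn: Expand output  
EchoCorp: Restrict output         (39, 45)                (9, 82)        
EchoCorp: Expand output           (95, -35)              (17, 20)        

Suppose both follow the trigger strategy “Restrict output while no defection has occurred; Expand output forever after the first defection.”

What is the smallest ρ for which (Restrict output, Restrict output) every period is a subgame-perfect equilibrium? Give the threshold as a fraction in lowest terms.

For EchoCorp: deviation gain 95−39 = 56, per-period punishment loss 39−17 = 22. IC gives ρ ≥ 56/78 = 28/39.
For Dorn: gain 37, loss 25 per period, so ρ ≥ 37/62.
The tighter constraint is EchoCorp's, so cooperation needs ρ ≥ 28/39.

28/39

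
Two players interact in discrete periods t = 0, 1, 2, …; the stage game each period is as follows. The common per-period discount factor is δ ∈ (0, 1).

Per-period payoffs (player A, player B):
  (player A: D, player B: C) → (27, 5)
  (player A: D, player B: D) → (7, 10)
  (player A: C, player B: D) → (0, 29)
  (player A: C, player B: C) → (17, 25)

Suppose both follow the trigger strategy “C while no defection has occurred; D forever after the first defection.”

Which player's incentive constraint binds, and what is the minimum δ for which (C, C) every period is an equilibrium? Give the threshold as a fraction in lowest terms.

player A; δ ≥ 1/2

For player A: deviation gain 27−17 = 10, per-period punishment loss 17−7 = 10. IC gives δ ≥ 10/20 = 1/2.
For player B: gain 4, loss 15 per period, so δ ≥ 4/19.
The tighter constraint is player A's, so cooperation needs δ ≥ 1/2.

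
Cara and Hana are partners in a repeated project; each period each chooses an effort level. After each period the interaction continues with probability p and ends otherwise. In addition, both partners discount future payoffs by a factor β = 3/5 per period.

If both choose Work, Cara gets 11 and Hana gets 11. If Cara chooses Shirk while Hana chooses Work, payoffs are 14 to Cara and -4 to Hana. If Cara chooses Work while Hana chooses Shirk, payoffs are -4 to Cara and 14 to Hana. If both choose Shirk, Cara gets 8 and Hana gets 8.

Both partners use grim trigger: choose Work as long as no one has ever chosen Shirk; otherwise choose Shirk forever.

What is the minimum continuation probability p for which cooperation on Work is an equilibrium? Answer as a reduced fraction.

Expected continuation weight on next period's payoff is β·p = 3/5·p, which plays the role of the discount factor.
Cooperation requires 3/5·p ≥ (14−11)/(14−8) = 1/2, hence p ≥ 5/6.

5/6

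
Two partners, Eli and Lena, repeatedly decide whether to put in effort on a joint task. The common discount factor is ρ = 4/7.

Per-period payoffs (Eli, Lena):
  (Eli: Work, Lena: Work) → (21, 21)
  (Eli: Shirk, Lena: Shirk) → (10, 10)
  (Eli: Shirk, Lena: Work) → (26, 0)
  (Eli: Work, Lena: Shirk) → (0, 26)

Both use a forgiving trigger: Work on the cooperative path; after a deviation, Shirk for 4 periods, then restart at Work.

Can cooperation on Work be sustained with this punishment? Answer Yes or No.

A one-shot deviation gives 26 now, then 10 for 4 periods, then back to 21.
Gain from deviating: (26−21) today; loss: (21−10) in each of the next 4 periods.
No-deviation condition: (21−10)(ρ+…+ρ^4) ≥ 26−21, i.e. ρ+…+ρ^4 ≥ 5/11.
At ρ = 4/7: ρ+…+ρ^4 = 1.1912 ≥ 0.4545.
So cooperation is sustainable.

Yes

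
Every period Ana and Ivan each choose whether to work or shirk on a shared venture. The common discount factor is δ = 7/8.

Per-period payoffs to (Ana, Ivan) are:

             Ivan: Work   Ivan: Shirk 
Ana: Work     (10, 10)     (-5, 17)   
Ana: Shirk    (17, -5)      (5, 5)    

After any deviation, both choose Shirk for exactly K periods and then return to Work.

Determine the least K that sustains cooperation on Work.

2

IC: δ(1−δ^K)/(1−δ) ≥ (17−10)/(10−5) = 7/5.
With δ = 7/8: need 1 − δ^K ≥ 7/5·(1−7/8)/(7/8), i.e. δ^K ≤ 0.8000.
Since (7/8)^1 = 0.8750 and (7/8)^2 = 0.7656, the smallest such K is 2.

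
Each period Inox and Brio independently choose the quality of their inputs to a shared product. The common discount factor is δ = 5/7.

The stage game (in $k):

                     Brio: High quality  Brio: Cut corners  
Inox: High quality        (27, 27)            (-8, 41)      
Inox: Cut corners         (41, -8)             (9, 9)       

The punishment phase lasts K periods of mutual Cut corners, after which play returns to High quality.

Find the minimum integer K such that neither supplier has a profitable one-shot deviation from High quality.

2

No profitable deviation requires (27−9)(δ+…+δ^K) ≥ 41−27, i.e. δ+…+δ^K ≥ 7/9 ≈ 0.7778.
With δ = 5/7, the partial sums are K=1: 0.7143, K=2: 1.2245.
K = 2 is the first length at which the sum reaches 0.7778.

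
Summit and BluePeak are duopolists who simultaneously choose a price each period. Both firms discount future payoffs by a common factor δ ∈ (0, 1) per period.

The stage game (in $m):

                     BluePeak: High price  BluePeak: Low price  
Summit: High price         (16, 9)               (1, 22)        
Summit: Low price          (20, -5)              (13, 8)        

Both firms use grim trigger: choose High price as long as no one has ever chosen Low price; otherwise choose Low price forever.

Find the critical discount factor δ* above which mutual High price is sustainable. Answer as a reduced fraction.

13/14

Summit's threshold: (20−16)/(20−13) = 4/7.
BluePeak's threshold: (22−9)/(22−8) = 13/14.
4/7 < 13/14, so BluePeak binds and δ* = 13/14.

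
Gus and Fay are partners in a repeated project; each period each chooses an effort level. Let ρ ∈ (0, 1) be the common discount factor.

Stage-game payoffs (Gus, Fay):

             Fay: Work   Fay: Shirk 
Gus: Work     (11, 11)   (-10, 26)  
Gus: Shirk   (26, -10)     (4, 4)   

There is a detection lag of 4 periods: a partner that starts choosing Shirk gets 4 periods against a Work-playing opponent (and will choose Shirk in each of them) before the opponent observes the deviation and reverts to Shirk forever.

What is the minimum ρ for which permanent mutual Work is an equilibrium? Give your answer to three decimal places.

0.909

A deviator earns 26 for 4 periods, then 4 forever; cooperating earns 11 forever. Multiplying the IC by (1−ρ):
11 ≥ 26(1−ρ^4) + 4ρ^4, so 22·ρ^4 ≥ 15 and ρ^4 ≥ 15/22.
ρ ≥ (15/22)^(1/4) ≈ 0.909.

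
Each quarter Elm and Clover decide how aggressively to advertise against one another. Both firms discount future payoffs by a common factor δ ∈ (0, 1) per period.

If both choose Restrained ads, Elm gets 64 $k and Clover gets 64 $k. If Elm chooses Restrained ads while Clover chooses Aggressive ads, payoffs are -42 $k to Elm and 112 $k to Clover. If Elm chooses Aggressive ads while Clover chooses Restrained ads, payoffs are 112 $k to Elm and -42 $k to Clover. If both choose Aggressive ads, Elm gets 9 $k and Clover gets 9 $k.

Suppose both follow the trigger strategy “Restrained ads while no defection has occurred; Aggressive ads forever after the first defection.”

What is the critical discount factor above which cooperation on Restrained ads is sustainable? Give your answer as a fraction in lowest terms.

48/103

One-period gain from deviating is 112 − 64 = 48. The loss is 64 − 9 = 55 in every subsequent period, with present value 55·δ/(1−δ).
Deviation is unprofitable when 55·δ/(1−δ) ≥ 48, i.e. δ/(1−δ) ≥ 48/55.
Equivalently δ ≥ 48/(48+55) = 48/103.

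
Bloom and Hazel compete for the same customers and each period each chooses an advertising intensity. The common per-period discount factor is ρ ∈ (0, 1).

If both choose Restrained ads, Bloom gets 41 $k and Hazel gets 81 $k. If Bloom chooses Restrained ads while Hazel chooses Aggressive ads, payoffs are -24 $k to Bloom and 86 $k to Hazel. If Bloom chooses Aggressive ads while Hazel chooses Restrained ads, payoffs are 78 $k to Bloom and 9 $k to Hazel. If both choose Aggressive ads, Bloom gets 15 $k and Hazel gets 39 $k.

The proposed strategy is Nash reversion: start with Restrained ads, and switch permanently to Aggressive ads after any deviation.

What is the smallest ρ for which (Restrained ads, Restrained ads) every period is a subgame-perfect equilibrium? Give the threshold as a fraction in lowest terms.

37/63

Bloom: cooperation gives 41 each period; deviation gives 78 once then 15 forever.
  41/(1−ρ) ≥ 78 + 15ρ/(1−ρ) ⇒ ρ ≥ 37/63.
Hazel: cooperation gives 81 each period; deviation gives 86 once then 39 forever.
  ρ ≥ 5/47.
Both must hold, so the binding constraint is Bloom's: ρ ≥ 37/63.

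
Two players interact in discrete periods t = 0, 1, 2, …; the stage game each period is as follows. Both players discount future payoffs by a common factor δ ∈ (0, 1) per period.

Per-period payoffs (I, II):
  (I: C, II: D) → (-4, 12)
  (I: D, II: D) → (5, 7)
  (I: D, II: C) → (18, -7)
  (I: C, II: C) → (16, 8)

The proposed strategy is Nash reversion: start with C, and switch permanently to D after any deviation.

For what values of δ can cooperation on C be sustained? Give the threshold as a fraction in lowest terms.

I's threshold: (18−16)/(18−5) = 2/13.
II's threshold: (12−8)/(12−7) = 4/5.
2/13 < 4/5, so II binds and δ* = 4/5.

4/5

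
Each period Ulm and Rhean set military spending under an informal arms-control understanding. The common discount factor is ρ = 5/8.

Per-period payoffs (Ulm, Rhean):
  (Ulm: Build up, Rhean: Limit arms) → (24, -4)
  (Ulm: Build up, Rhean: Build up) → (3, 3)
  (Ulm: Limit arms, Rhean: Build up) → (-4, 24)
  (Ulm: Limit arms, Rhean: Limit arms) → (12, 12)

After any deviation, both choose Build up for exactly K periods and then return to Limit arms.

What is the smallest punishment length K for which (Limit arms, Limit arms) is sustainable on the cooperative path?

4

Need Σ_{k=1}^{K} ρ^k ≥ (24−12)/(12−3) = 1.3333 at ρ = 5/8.
At K = 3 the sum is 1.2598 < 1.3333; at K = 4 it is 1.4124 ≥ 1.3333.
So the minimum punishment length is K = 4.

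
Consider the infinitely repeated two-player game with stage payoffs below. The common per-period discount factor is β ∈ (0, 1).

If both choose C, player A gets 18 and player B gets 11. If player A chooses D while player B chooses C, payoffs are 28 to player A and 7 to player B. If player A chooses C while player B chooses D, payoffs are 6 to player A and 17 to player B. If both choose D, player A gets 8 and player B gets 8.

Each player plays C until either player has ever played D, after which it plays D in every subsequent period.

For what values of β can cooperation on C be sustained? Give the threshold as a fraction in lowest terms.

2/3

For player A: deviation gain 28−18 = 10, per-period punishment loss 18−8 = 10. IC gives β ≥ 10/20 = 1/2.
For player B: gain 6, loss 3 per period, so β ≥ 6/9 = 2/3.
The tighter constraint is player B's, so cooperation needs β ≥ 2/3.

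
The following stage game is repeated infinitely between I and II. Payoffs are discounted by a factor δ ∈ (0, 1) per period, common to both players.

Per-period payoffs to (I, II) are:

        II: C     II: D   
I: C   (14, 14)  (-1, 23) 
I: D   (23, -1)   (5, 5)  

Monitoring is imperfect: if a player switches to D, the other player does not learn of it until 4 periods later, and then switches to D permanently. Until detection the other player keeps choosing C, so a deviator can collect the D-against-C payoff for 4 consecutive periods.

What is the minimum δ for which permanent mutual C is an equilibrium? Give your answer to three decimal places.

The best deviation is to choose D for all 4 undetected periods, earning 23 each, then 5 forever once detected.
Deviation value: 23(1−δ^4)/(1−δ) + 5δ^4/(1−δ); cooperation value: 14/(1−δ).
IC: 14 ≥ 23(1−δ^4) + 5δ^4 = 23 − 18δ^4.
So δ^4 ≥ 9/18 = 1/2, giving δ ≥ (1/2)^(1/4) ≈ 0.841.

0.841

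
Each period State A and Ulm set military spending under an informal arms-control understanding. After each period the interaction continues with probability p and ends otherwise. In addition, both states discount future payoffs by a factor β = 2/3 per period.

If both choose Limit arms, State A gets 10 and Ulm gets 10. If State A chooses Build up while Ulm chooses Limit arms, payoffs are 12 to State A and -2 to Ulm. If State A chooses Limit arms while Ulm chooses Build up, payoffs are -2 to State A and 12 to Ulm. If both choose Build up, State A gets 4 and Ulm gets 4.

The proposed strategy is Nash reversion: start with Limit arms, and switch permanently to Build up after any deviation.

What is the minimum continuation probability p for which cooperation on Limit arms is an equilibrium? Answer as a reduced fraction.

3/8

With continuation probability p and discount β, the effective per-period discount factor is βp.
Grim-trigger IC: βp ≥ (12−10)/(12−4) = 1/4.
So p ≥ (1/4)/(2/3) = 3/8.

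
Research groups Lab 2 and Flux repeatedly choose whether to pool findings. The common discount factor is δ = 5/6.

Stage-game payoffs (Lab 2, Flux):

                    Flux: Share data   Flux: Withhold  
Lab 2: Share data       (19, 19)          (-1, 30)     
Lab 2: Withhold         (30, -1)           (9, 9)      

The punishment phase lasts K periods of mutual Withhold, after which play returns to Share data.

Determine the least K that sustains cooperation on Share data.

No profitable deviation requires (19−9)(δ+…+δ^K) ≥ 30−19, i.e. δ+…+δ^K ≥ 11/10 ≈ 1.1000.
With δ = 5/6, the partial sums are K=1: 0.8333, K=2: 1.5278.
K = 2 is the first length at which the sum reaches 1.1000.

2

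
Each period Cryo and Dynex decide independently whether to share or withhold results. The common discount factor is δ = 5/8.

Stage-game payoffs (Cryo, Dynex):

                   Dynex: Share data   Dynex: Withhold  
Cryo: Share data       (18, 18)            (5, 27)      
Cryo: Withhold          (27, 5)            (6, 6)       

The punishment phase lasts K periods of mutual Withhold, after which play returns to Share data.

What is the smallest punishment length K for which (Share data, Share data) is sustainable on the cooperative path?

Need Σ_{k=1}^{K} δ^k ≥ (27−18)/(18−6) = 0.7500 at δ = 5/8.
At K = 1 the sum is 0.6250 < 0.7500; at K = 2 it is 1.0156 ≥ 0.7500.
So the minimum punishment length is K = 2.

2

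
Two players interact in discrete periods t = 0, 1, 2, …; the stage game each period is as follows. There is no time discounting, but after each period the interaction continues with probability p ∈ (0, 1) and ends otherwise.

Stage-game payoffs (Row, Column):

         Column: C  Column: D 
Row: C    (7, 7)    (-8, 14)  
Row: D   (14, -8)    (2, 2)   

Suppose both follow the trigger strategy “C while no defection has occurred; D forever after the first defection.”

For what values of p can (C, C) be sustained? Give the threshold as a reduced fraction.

With no time discounting, the continuation probability p plays the role of the discount factor.
Grim-trigger IC: 7/(1−p) ≥ 14 + 2p/(1−p) ⇒ p ≥ (14−7)/(14−2) = 7/12.

7/12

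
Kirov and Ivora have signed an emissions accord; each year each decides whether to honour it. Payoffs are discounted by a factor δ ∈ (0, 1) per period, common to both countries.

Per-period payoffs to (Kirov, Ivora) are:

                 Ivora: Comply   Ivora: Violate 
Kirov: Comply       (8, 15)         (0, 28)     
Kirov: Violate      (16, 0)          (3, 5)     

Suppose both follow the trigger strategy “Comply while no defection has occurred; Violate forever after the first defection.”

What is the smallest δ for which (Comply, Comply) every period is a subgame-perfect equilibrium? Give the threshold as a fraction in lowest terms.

8/13

Kirov's threshold: (16−8)/(16−3) = 8/13.
Ivora's threshold: (28−15)/(28−5) = 13/23.
8/13 > 13/23, so Kirov binds and δ* = 8/13.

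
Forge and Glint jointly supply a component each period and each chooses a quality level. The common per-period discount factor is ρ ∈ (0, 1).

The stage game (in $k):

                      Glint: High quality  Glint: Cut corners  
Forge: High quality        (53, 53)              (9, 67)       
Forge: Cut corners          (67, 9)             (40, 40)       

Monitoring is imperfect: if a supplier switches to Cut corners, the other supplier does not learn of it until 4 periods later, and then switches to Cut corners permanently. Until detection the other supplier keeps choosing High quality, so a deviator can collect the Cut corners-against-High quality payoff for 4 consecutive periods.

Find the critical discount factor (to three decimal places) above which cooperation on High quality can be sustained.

0.849

The best deviation is to choose Cut corners for all 4 undetected periods, earning 67 each, then 40 forever once detected.
Deviation value: 67(1−ρ^4)/(1−ρ) + 40ρ^4/(1−ρ); cooperation value: 53/(1−ρ).
IC: 53 ≥ 67(1−ρ^4) + 40ρ^4 = 67 − 27ρ^4.
So ρ^4 ≥ 14/27, giving ρ ≥ (14/27)^(1/4) ≈ 0.849.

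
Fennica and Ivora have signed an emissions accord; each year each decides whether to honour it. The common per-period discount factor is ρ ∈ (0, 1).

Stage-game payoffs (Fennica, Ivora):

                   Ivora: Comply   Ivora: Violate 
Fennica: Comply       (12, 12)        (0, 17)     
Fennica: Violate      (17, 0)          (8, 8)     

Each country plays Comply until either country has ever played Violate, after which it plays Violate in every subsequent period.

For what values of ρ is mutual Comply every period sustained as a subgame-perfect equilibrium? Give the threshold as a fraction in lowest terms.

5/9

12/(1−ρ) ≥ 17 + 8ρ/(1−ρ)
12 ≥ 17 − 9ρ
ρ ≥ 5/9.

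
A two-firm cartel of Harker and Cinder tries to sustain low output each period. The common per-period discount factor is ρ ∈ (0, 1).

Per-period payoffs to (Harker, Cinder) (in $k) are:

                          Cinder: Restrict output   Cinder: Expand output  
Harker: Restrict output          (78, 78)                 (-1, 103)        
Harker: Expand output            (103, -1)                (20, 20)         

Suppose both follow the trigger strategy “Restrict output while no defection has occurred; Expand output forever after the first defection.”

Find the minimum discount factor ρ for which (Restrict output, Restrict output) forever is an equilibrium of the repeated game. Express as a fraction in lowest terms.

25/83

One-period gain from deviating is 103 − 78 = 25. The loss is 78 − 20 = 58 in every subsequent period, with present value 58·ρ/(1−ρ).
Deviation is unprofitable when 58·ρ/(1−ρ) ≥ 25, i.e. ρ/(1−ρ) ≥ 25/58.
Equivalently ρ ≥ 25/(25+58) = 25/83.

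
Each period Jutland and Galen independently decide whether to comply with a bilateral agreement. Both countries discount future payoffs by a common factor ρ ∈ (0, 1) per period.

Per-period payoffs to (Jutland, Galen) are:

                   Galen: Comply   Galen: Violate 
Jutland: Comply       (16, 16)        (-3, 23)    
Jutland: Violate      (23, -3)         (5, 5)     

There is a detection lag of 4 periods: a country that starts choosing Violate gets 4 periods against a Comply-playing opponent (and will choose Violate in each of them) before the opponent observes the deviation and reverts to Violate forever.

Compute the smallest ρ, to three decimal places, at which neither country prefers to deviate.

Deviating for the 4 undetected periods gains 23−16 = 7 per period over cooperation, then loses 16−5 = 11 per period forever once punishment starts.
Gain: 7(1 + ρ + … + ρ^3); loss: 11·ρ^4/(1−ρ).
No profitable deviation ⇔ 7(1−ρ^4) ≤ 11·ρ^4, i.e. ρ^4 ≥ 7/(7+11) = 7/18.
Hence ρ ≥ (7/18)^(1/4) ≈ 0.790.

0.790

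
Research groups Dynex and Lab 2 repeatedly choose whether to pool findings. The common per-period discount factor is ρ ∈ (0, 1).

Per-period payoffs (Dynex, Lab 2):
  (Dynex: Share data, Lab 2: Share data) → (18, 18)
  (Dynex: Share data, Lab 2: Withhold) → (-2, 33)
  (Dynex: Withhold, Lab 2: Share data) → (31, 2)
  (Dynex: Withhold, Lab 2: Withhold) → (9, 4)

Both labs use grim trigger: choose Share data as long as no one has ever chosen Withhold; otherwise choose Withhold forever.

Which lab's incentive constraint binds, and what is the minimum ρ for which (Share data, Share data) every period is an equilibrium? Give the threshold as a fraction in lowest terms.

Dynex; ρ ≥ 13/22

Dynex's threshold: (31−18)/(31−9) = 13/22.
Lab 2's threshold: (33−18)/(33−4) = 15/29.
13/22 > 15/29, so Dynex binds and ρ* = 13/22.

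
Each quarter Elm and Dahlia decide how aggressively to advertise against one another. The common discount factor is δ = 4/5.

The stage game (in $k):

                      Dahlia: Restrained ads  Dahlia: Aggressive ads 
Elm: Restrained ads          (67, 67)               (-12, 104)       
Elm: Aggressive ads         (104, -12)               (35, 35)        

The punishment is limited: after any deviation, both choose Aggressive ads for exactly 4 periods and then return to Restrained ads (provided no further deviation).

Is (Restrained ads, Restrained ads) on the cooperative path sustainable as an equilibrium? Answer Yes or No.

Yes

Comparing payoff streams over the 5 periods until play realigns: cooperate → 67(1+δ+…+δ^4); deviate → 104 + 35(δ+…+δ^4).
Cooperation is sustained iff (67−35)(δ+…+δ^4) ≥ 104−67.
δ+…+δ^4 = 4/5·(1−(4/5)^4)/(1−4/5) = 2.3616, and (104−67)/(67−35) = 1.1562.
2.3616 ≥ 1.1562, so cooperation is sustainable.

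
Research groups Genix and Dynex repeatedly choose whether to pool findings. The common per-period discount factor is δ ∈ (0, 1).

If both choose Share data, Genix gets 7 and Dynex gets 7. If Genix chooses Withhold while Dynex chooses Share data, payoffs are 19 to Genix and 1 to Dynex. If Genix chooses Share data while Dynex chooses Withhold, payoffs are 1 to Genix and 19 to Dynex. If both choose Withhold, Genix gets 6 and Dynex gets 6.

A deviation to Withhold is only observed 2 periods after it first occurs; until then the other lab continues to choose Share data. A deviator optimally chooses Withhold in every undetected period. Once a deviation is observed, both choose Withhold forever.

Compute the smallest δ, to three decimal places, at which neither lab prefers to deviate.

0.961

A deviator earns 19 for 2 periods, then 6 forever; cooperating earns 7 forever. Multiplying the IC by (1−δ):
7 ≥ 19(1−δ^2) + 6δ^2, so 13·δ^2 ≥ 12 and δ^2 ≥ 12/13.
δ ≥ (12/13)^(1/2) ≈ 0.961.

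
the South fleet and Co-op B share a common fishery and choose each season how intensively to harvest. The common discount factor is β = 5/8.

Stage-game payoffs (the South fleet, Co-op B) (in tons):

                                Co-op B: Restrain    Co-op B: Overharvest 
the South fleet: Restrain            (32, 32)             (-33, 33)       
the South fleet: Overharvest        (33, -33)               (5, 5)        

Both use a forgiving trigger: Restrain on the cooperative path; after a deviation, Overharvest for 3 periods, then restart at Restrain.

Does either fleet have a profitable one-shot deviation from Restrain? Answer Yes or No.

No

A one-shot deviation gives 33 now, then 5 for 3 periods, then back to 32.
Gain from deviating: (33−32) today; loss: (32−5) in each of the next 3 periods.
No-deviation condition: (32−5)(β+…+β^3) ≥ 33−32, i.e. β+…+β^3 ≥ 1/27.
At β = 5/8: β+…+β^3 = 1.2598 ≥ 0.0370.
So cooperation is sustainable.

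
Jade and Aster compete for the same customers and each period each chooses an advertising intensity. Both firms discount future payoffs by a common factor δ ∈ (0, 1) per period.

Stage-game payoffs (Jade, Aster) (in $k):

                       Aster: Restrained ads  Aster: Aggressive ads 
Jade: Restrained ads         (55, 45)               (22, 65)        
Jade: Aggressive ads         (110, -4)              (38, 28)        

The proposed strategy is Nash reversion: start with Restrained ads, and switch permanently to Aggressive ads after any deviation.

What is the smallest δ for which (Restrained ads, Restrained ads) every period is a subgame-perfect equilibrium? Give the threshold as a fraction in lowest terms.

Jade: cooperation gives 55 each period; deviation gives 110 once then 38 forever.
  55/(1−δ) ≥ 110 + 38δ/(1−δ) ⇒ δ ≥ 55/72.
Aster: cooperation gives 45 each period; deviation gives 65 once then 28 forever.
  δ ≥ 20/37.
Both must hold, so the binding constraint is Jade's: δ ≥ 55/72.

55/72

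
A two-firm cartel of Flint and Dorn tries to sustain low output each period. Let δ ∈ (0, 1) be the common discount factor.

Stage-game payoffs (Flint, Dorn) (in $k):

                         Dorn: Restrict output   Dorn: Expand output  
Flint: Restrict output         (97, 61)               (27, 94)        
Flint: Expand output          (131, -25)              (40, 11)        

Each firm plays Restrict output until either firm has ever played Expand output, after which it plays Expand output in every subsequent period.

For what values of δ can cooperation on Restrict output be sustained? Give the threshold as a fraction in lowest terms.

Flint's threshold: (131−97)/(131−40) = 34/91.
Dorn's threshold: (94−61)/(94−11) = 33/83.
34/91 < 33/83, so Dorn binds and δ* = 33/83.

33/83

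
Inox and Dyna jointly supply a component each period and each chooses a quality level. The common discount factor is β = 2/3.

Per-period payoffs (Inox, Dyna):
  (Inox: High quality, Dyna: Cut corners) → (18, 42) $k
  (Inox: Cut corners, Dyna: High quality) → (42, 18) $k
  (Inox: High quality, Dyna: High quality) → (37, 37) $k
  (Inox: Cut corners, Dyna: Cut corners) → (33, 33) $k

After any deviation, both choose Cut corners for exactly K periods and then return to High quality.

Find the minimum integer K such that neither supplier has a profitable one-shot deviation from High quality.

3

IC: β(1−β^K)/(1−β) ≥ (42−37)/(37−33) = 5/4.
With β = 2/3: need 1 − β^K ≥ 5/4·(1−2/3)/(2/3), i.e. β^K ≤ 0.3750.
Since (2/3)^2 = 0.4444 and (2/3)^3 = 0.2963, the smallest such K is 3.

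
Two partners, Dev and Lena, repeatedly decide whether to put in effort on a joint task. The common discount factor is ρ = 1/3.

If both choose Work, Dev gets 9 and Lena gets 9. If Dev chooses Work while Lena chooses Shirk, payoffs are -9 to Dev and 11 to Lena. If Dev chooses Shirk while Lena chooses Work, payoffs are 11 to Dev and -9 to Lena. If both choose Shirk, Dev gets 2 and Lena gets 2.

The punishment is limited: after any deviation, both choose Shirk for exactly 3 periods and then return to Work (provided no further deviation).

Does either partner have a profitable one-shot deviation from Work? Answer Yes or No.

IC: ρ+…+ρ^3 ≥ (11−9)/(9−2) = 2/7.
At ρ = 1/3: partial sum = 0.4815 ≥ 0.2857. Cooperation sustainable.

No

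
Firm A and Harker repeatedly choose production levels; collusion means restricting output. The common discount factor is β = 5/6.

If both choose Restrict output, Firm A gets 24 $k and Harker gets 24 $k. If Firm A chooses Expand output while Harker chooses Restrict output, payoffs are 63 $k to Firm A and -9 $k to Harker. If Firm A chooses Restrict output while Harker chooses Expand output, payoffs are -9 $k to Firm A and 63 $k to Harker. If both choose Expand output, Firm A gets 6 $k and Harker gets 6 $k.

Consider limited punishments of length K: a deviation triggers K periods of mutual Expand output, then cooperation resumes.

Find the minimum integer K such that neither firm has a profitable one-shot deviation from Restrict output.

4

IC: β(1−β^K)/(1−β) ≥ (63−24)/(24−6) = 13/6.
With β = 5/6: need 1 − β^K ≥ 13/6·(1−5/6)/(5/6), i.e. β^K ≤ 0.5667.
Since (5/6)^3 = 0.5787 and (5/6)^4 = 0.4823, the smallest such K is 4.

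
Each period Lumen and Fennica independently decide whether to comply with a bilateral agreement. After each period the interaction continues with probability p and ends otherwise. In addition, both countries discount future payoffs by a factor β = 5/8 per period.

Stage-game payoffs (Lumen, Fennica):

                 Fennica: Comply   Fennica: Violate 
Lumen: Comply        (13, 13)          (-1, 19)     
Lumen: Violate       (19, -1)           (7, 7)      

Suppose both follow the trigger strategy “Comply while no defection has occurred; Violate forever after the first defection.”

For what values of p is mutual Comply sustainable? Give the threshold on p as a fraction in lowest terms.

Expected continuation weight on next period's payoff is β·p = 5/8·p, which plays the role of the discount factor.
Cooperation requires 5/8·p ≥ (19−13)/(19−7) = 1/2, hence p ≥ 4/5.

4/5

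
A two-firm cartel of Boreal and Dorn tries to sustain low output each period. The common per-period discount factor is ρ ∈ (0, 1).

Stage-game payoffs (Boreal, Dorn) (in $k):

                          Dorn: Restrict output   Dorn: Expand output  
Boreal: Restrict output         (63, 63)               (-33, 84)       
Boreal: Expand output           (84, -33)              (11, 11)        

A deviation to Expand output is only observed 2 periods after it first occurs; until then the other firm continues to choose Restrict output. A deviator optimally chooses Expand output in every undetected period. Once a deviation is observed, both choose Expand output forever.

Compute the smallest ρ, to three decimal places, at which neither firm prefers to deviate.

A deviator earns 84 for 2 periods, then 11 forever; cooperating earns 63 forever. Multiplying the IC by (1−ρ):
63 ≥ 84(1−ρ^2) + 11ρ^2, so 73·ρ^2 ≥ 21 and ρ^2 ≥ 21/73.
ρ ≥ (21/73)^(1/2) ≈ 0.536.

0.536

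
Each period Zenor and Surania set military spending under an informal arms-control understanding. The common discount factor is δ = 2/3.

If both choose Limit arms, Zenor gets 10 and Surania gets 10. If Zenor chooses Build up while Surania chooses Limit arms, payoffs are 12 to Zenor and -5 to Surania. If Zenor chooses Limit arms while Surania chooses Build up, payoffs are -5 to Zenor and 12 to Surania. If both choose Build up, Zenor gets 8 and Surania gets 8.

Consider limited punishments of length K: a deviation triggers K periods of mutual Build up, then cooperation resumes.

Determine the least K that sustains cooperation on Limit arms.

2

Need Σ_{k=1}^{K} δ^k ≥ (12−10)/(10−8) = 1.0000 at δ = 2/3.
At K = 1 the sum is 0.6667 < 1.0000; at K = 2 it is 1.1111 ≥ 1.0000.
So the minimum punishment length is K = 2.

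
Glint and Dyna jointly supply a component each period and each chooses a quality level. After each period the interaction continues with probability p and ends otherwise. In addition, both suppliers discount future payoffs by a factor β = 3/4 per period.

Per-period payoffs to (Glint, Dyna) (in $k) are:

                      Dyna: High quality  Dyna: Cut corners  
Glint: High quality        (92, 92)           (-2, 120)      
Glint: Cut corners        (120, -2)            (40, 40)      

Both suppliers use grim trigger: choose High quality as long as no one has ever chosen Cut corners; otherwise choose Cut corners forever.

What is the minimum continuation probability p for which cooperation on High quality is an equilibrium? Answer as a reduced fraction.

7/15

Expected continuation weight on next period's payoff is β·p = 3/4·p, which plays the role of the discount factor.
Cooperation requires 3/4·p ≥ (120−92)/(120−40) = 7/20, hence p ≥ 7/15.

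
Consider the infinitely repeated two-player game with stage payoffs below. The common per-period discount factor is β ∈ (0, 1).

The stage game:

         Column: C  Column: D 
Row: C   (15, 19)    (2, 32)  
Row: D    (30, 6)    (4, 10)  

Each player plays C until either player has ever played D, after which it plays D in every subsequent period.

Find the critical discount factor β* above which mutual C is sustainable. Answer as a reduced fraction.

13/22

Row: cooperation gives 15 each period; deviation gives 30 once then 4 forever.
  15/(1−β) ≥ 30 + 4β/(1−β) ⇒ β ≥ 15/26.
Column: cooperation gives 19 each period; deviation gives 32 once then 10 forever.
  β ≥ 13/22.
Both must hold, so the binding constraint is Column's: β ≥ 13/22.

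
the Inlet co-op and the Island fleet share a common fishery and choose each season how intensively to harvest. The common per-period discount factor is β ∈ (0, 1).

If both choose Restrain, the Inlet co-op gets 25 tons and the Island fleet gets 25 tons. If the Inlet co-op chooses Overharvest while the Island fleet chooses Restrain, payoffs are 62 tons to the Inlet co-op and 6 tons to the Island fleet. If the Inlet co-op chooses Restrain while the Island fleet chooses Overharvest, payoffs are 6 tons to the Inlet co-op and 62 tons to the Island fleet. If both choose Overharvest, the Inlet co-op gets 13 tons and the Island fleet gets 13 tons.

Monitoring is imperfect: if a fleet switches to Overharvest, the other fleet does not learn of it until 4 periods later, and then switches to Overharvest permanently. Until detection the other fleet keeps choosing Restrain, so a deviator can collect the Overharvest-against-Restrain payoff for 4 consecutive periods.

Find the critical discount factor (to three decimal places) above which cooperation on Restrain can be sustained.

0.932

The best deviation is to choose Overharvest for all 4 undetected periods, earning 62 each, then 13 forever once detected.
Deviation value: 62(1−β^4)/(1−β) + 13β^4/(1−β); cooperation value: 25/(1−β).
IC: 25 ≥ 62(1−β^4) + 13β^4 = 62 − 49β^4.
So β^4 ≥ 37/49, giving β ≥ (37/49)^(1/4) ≈ 0.932.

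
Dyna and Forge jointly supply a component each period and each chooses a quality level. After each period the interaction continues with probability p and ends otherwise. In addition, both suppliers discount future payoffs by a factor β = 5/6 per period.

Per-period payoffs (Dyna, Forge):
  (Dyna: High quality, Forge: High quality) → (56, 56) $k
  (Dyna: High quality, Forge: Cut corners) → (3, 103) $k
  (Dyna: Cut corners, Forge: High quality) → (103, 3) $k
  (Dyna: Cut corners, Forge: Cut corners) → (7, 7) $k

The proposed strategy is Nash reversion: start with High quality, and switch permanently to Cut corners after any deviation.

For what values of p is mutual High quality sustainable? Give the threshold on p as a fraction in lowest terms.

47/80

With continuation probability p and discount β, the effective per-period discount factor is βp.
Grim-trigger IC: βp ≥ (103−56)/(103−7) = 47/96.
So p ≥ (47/96)/(5/6) = 47/80.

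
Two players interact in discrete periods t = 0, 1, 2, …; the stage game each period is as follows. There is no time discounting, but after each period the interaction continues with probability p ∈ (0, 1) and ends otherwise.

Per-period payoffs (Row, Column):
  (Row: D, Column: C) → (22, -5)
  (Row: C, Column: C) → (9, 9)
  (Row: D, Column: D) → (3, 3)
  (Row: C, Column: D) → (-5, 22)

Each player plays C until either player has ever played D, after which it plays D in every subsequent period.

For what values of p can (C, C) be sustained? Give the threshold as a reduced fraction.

13/19

With no time discounting, the continuation probability p plays the role of the discount factor.
Grim-trigger IC: 9/(1−p) ≥ 22 + 3p/(1−p) ⇒ p ≥ (22−9)/(22−3) = 13/19.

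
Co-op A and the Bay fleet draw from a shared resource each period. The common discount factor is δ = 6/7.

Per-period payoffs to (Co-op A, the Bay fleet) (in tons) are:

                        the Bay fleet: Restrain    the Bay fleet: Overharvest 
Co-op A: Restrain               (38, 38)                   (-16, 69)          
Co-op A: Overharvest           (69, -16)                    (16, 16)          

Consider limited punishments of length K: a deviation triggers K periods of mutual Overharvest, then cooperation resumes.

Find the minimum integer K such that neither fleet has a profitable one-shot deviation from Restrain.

2

IC: δ(1−δ^K)/(1−δ) ≥ (69−38)/(38−16) = 31/22.
With δ = 6/7: need 1 − δ^K ≥ 31/22·(1−6/7)/(6/7), i.e. δ^K ≤ 0.7652.
Since (6/7)^1 = 0.8571 and (6/7)^2 = 0.7347, the smallest such K is 2.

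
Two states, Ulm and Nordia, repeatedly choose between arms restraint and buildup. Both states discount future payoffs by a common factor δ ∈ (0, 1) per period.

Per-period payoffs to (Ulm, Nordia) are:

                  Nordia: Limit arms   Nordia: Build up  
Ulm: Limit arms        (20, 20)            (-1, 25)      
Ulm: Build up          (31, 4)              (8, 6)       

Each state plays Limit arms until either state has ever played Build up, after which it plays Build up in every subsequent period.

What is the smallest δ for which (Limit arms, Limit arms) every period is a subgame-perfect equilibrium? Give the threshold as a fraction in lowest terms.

11/23

Ulm: cooperation gives 20 each period; deviation gives 31 once then 8 forever.
  20/(1−δ) ≥ 31 + 8δ/(1−δ) ⇒ δ ≥ 11/23.
Nordia: cooperation gives 20 each period; deviation gives 25 once then 6 forever.
  δ ≥ 5/19.
Both must hold, so the binding constraint is Ulm's: δ ≥ 11/23.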